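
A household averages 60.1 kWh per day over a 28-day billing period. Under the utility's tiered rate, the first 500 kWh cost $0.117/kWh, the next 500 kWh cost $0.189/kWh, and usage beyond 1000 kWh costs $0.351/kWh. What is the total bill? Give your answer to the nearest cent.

$392.66

Usage = 60.1 kWh/day × 28 days = 1682.8 kWh
First 500 kWh × $0.117 = $58.50
Next 500 kWh × $0.189 = $94.50
Remaining 682.8 kWh × $0.351 = $239.66
Total = $392.66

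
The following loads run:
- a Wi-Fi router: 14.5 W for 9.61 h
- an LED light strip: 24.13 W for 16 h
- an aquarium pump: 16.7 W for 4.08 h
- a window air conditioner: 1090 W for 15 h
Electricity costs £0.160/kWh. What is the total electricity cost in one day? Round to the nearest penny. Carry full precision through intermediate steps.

£2.71

Wi-Fi router: 14.5 W × 9.61 h = 139 Wh = 0.1393 kWh
LED light strip: 24.13 W × 16 h = 386 Wh = 0.3861 kWh
aquarium pump: 16.7 W × 4.08 h = 68 Wh = 0.06814 kWh
window air conditioner: 1090 W × 15 h = 16,350 Wh = 16.35 kWh
Total energy = 0.1393 + 0.3861 + 0.06814 + 16.35 = 16.94 kWh
Cost = 16.94 kWh × £0.160 = £2.71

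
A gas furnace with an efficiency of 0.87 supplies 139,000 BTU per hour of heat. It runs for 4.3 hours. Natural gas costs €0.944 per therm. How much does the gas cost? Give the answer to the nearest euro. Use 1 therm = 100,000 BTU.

Heat delivered = 139,000 BTU/h × 4.3 h = 597,700 BTU
Gas input = 597,700 / 0.87 = 687,011 BTU
= 687,011 / 100,000 = 6.87 therm
Cost = 6.87 × €0.944/therm = €6.49 ≈ €6

€6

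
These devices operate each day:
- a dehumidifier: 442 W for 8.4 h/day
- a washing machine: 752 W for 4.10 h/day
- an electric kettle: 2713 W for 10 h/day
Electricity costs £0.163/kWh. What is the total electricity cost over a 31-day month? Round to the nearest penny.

£171.43

dehumidifier: 442 W × 8.4 h × 31 d = 115,097 Wh = 115.1 kWh
washing machine: 752 W × 4.10 h × 31 d = 95,579 Wh = 95.58 kWh
electric kettle: 2713 W × 10 h × 31 d = 841,030 Wh = 841 kWh
Total energy = 115.1 + 95.58 + 841 = 1,052 kWh
Cost = 1,052 kWh × £0.163 = £171.43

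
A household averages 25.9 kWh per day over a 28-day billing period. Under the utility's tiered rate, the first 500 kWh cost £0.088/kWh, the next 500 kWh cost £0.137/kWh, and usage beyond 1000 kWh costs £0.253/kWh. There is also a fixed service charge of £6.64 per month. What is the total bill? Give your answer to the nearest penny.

£81.49

Usage = 25.9 kWh/day × 28 days = 725.2 kWh
First 500 kWh × £0.088 = £44.00
Next 225.2 kWh × £0.137 = £30.85
Remaining tier: 0 kWh (not reached)
Energy charge = £74.85; + service £6.64 = £81.49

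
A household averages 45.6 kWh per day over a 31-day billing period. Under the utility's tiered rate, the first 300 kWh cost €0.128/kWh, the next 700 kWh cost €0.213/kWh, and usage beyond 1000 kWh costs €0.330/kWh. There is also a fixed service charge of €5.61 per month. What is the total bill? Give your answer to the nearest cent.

Usage = 45.6 kWh/day × 31 days = 1413.6 kWh
First 300 kWh × €0.128 = €38.40
Next 700 kWh × €0.213 = €149.10
Remaining 413.6 kWh × €0.330 = €136.49
Energy charge = €323.99; + service €5.61 = €329.60

€329.60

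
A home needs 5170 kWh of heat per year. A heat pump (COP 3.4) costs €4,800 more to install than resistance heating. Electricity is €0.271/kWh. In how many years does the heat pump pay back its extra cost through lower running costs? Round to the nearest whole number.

Resistance: 5170 kWh × €0.271 = €1,401.07/yr
Heat pump: 5170 / 3.4 = 1521 kWh in → × €0.271 = €412.08/yr
Annual savings = €988.99
Payback = €4,800 / €988.99 = 4.85 years

5 years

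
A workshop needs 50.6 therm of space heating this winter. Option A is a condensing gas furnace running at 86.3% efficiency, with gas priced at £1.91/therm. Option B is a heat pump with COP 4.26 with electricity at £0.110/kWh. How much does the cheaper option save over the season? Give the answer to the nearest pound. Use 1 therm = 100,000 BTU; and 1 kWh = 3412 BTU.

£74

Heat load = 50.6 therm × 100,000 = 5,060,000 BTU
Gas: input = 5,060,000 / 0.863 = 5,863,268 BTU = 58.63 therm → 58.63 × £1.91 = £111.99
Heat pump: 5,060,000 BTU / 3412 = 1,483 kWh heat; / 4.26 = 348.1 kWh in → × £0.110 = £38.29
Difference = |£111.99 − £38.29| = £73.69 ≈ £74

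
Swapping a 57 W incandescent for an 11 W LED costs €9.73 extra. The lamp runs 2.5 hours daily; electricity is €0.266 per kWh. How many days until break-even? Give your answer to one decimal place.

318.1 days

Power saved = 57 − 11 = 46 W
Daily energy saved = 46 W × 2.5 h = 115 Wh = 0.115 kWh
Daily savings = 0.115 × €0.266 = €0.0306
Payback = €9.73 / €0.0306 per day = 318.1 days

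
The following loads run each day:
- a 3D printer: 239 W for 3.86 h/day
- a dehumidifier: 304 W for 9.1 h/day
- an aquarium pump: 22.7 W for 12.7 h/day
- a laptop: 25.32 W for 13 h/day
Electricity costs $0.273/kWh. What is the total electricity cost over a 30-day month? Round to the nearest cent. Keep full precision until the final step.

3D printer: 239 W × 3.86 h × 30 d = 27,676 Wh = 27.68 kWh
dehumidifier: 304 W × 9.1 h × 30 d = 82,992 Wh = 82.99 kWh
aquarium pump: 22.7 W × 12.7 h × 30 d = 8,649 Wh = 8.649 kWh
laptop: 25.32 W × 13 h × 30 d = 9,875 Wh = 9.875 kWh
Total energy = 27.68 + 82.99 + 8.649 + 9.875 = 129.2 kWh
Cost = 129.2 kWh × $0.273 = $35.27

$35.27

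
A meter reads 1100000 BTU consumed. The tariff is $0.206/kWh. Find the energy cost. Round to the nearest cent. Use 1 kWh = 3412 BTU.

1100000 BTU × (0.00029308 kWh/BTU) = 322.4 kWh
Cost = 322.4 kWh × $0.206/kWh = $66.41

$66.41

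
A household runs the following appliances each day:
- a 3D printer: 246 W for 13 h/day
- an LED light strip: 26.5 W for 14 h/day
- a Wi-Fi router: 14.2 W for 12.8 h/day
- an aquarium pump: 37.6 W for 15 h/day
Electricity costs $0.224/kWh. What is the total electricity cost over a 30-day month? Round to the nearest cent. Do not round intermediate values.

$29.00

3D printer: 246 W × 13 h × 30 d = 95,940 Wh = 95.94 kWh
LED light strip: 26.5 W × 14 h × 30 d = 11,130 Wh = 11.13 kWh
Wi-Fi router: 14.2 W × 12.8 h × 30 d = 5,453 Wh = 5.453 kWh
aquarium pump: 37.6 W × 15 h × 30 d = 16,920 Wh = 16.92 kWh
Total energy = 95.94 + 11.13 + 5.453 + 16.92 = 129.4 kWh
Cost = 129.4 kWh × $0.224 = $29.00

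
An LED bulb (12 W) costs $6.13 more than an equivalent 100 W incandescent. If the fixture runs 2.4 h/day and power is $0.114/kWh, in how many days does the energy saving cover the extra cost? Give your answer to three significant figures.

Power saved = 100 − 12 = 88 W
Daily energy saved = 88 W × 2.4 h = 211.2 Wh = 0.2112 kWh
Daily savings = 0.2112 × $0.114 = $0.0241
Payback = $6.13 / $0.0241 per day = 254.6 days

255 days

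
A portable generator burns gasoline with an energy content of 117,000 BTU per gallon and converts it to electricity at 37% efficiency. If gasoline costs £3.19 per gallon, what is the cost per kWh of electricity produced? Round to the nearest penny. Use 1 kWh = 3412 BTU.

£0.25

Electrical output per gallon = 117,000 BTU × 0.37 / 3412 BTU/kWh = 12.69 kWh
Cost per kWh = £3.19 / 12.69 kWh = £0.251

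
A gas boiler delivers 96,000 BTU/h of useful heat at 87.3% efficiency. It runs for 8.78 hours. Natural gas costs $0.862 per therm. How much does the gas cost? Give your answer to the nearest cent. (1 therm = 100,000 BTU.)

Heat delivered = 96,000 BTU/h × 8.78 h = 842,880 BTU
Gas input = 842,880 / 0.873 = 965,498 BTU
= 965,498 / 100,000 = 9.655 therm
Cost = 9.655 × $0.862/therm = $8.32

$8.32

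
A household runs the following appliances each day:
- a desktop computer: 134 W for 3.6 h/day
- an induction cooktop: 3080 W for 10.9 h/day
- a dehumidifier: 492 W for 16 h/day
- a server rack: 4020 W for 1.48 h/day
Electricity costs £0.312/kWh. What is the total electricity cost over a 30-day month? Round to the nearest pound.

desktop computer: 134 W × 3.6 h × 30 d = 14,472 Wh = 14.47 kWh
induction cooktop: 3080 W × 10.9 h × 30 d = 1,007,160 Wh = 1,007 kWh
dehumidifier: 492 W × 16 h × 30 d = 236,160 Wh = 236.2 kWh
server rack: 4020 W × 1.48 h × 30 d = 178,488 Wh = 178.5 kWh
Total energy = 14.47 + 1,007 + 236.2 + 178.5 = 1,436 kWh
Cost = 1,436 kWh × £0.312 = £448.12 ≈ £448

£448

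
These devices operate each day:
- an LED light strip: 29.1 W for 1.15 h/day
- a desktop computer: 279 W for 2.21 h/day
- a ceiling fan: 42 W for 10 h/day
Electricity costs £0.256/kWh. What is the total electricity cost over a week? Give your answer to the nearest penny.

LED light strip: 29.1 W × 1.15 h × 7 d = 234 Wh = 0.2343 kWh
desktop computer: 279 W × 2.21 h × 7 d = 4,316 Wh = 4.316 kWh
ceiling fan: 42 W × 10 h × 7 d = 2,940 Wh = 2.94 kWh
Total energy = 0.2343 + 4.316 + 2.94 = 7.49 kWh
Cost = 7.49 kWh × £0.256 = £1.92

£1.92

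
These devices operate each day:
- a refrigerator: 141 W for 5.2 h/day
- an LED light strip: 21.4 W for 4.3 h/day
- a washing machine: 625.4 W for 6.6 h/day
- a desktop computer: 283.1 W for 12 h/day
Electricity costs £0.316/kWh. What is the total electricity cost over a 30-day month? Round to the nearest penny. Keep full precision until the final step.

refrigerator: 141 W × 5.2 h × 30 d = 21,996 Wh = 22 kWh
LED light strip: 21.4 W × 4.3 h × 30 d = 2,761 Wh = 2.761 kWh
washing machine: 625.4 W × 6.6 h × 30 d = 123,829 Wh = 123.8 kWh
desktop computer: 283.1 W × 12 h × 30 d = 101,916 Wh = 101.9 kWh
Total energy = 22 + 2.761 + 123.8 + 101.9 = 250.5 kWh
Cost = 250.5 kWh × £0.316 = £79.16

£79.16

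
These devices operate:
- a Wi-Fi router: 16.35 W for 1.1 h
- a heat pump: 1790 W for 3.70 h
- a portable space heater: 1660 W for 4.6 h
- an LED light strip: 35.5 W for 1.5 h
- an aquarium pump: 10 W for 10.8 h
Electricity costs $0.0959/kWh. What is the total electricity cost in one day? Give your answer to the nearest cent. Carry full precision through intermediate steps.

$1.38

Wi-Fi router: 16.35 W × 1.1 h = 18 Wh = 0.01799 kWh
heat pump: 1790 W × 3.70 h = 6,623 Wh = 6.623 kWh
portable space heater: 1660 W × 4.6 h = 7,636 Wh = 7.636 kWh
LED light strip: 35.5 W × 1.5 h = 53 Wh = 0.05325 kWh
aquarium pump: 10 W × 10.8 h = 108 Wh = 0.108 kWh
Total energy = 0.01799 + 6.623 + 7.636 + 0.05325 + 0.108 = 14.44 kWh
Cost = 14.44 kWh × $0.0959 = $1.38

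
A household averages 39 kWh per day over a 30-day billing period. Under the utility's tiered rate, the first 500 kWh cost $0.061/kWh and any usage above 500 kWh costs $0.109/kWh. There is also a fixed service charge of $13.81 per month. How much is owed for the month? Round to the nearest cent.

Usage = 39 kWh/day × 30 days = 1170 kWh
First 500 kWh × $0.061 = $30.50
Remaining 670 kWh × $0.109 = $73.03
Energy charge = $103.53; + service $13.81 = $117.34

$117.34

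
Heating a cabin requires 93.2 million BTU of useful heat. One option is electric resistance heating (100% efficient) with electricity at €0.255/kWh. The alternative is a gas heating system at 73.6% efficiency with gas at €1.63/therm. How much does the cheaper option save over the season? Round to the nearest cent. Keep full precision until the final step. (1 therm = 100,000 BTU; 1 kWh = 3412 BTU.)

Heat load = 93.2 × 10⁶ BTU = 93,200,000 BTU
Gas: input = 93,200,000 / 0.736 = 126,630,435 BTU = 1,266 therm → 1,266 × €1.63 = €2,064.08
Electric: 93,200,000 BTU / 3412 = 27,320 kWh → × €0.255 = €6,965.42
Difference = |€2,064.08 − €6,965.42| = €4,901.34

€4901.34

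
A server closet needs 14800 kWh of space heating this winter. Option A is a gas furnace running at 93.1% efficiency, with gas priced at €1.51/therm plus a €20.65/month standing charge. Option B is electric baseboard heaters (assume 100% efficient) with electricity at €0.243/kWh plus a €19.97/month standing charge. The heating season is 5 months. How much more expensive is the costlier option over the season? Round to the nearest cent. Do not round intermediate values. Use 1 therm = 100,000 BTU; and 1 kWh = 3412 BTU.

€2773.97

Heat load = 14800 kWh × 3412 = 50,497,600 BTU
Gas: input = 50,497,600 / 0.931 = 54,240,172 BTU = 542.4 therm → 542.4 × €1.51 = €819.03; + 5 × €20.65 standing = €922.28
Electric: 50,497,600 BTU / 3412 = 14,800 kWh → × €0.243 = €3,596.40; + 5 × €19.97 standing = €3,696.25
Difference = |€922.28 − €3,696.25| = €2,773.97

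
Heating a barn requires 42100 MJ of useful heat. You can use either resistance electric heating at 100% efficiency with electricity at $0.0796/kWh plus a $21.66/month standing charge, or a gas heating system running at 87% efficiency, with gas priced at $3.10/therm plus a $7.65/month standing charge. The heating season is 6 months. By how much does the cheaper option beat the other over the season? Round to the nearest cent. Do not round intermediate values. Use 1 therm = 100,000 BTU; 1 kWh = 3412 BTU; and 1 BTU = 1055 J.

$406.88

Heat load = 42100 MJ = 42,100,000,000 J / 1055 = 39,905,213 BTU
Gas: input = 39,905,213 / 0.870 = 45,868,061 BTU = 458.7 therm → 458.7 × $3.10 = $1,421.91; + 6 × $7.65 standing = $1,467.81
Electric: 39,905,213 BTU / 3412 = 11,700 kWh → × $0.0796 = $930.97; + 6 × $21.66 standing = $1,060.93
Difference = |$1,467.81 − $1,060.93| = $406.88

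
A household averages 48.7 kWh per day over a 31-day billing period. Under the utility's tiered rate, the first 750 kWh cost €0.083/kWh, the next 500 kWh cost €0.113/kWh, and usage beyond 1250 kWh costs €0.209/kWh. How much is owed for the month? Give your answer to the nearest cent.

Usage = 48.7 kWh/day × 31 days = 1509.7 kWh
First 750 kWh × €0.083 = €62.25
Next 500 kWh × €0.113 = €56.50
Remaining 259.7 kWh × €0.209 = €54.28
Total = €173.03

€173.03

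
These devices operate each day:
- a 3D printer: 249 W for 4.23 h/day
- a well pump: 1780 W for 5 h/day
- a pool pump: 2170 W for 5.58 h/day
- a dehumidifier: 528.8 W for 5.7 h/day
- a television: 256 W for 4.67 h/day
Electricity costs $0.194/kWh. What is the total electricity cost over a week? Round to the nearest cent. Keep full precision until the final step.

3D printer: 249 W × 4.23 h × 7 d = 7,373 Wh = 7.373 kWh
well pump: 1780 W × 5 h × 7 d = 62,300 Wh = 62.3 kWh
pool pump: 2170 W × 5.58 h × 7 d = 84,760 Wh = 84.76 kWh
dehumidifier: 528.8 W × 5.7 h × 7 d = 21,099 Wh = 21.1 kWh
television: 256 W × 4.67 h × 7 d = 8,369 Wh = 8.369 kWh
Total energy = 7.373 + 62.3 + 84.76 + 21.1 + 8.369 = 183.9 kWh
Cost = 183.9 kWh × $0.194 = $35.68

$35.68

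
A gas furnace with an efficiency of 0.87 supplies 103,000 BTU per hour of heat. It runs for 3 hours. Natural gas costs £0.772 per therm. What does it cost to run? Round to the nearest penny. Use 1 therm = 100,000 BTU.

Heat delivered = 103,000 BTU/h × 3 h = 309,000 BTU
Gas input = 309,000 / 0.87 = 355,172 BTU
= 355,172 / 100,000 = 3.552 therm
Cost = 3.552 × £0.772/therm = £2.74

£2.74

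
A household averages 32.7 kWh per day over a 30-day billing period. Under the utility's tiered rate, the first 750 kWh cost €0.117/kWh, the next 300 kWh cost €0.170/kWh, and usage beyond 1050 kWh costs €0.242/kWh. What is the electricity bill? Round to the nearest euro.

Usage = 32.7 kWh/day × 30 days = 981 kWh
First 750 kWh × €0.117 = €87.75
Next 231 kWh × €0.170 = €39.27
Remaining tier: 0 kWh (not reached)
Total = €127.02 ≈ €127

€127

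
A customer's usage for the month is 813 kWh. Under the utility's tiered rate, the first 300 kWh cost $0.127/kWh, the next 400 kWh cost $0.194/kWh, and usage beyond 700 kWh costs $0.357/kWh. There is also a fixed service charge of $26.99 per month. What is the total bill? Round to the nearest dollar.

First 300 kWh × $0.127 = $38.10
Next 400 kWh × $0.194 = $77.60
Remaining 113 kWh × $0.357 = $40.34
Energy charge = $156.04; + service $26.99 = $183.03 ≈ $183

$183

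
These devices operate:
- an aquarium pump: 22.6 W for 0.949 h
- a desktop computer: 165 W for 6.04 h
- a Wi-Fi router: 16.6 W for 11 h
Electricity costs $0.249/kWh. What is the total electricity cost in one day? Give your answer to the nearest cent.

$0.30

aquarium pump: 22.6 W × 0.949 h = 21 Wh = 0.02145 kWh
desktop computer: 165 W × 6.04 h = 997 Wh = 0.9966 kWh
Wi-Fi router: 16.6 W × 11 h = 183 Wh = 0.1826 kWh
Total energy = 0.02145 + 0.9966 + 0.1826 = 1.201 kWh
Cost = 1.201 kWh × $0.249 = $0.30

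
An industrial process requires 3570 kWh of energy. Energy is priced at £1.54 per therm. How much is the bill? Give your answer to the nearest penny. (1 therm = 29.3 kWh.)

£187.64

3570 kWh × (0.03413 therm/kWh) = 121.8 therm
Cost = 121.8 therm × £1.54/therm = £187.64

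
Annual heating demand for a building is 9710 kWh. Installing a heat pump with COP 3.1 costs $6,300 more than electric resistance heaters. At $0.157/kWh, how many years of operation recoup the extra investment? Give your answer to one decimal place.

Resistance: 9710 kWh × $0.157 = $1,524.47/yr
Heat pump: 9710 / 3.1 = 3132 kWh in → × $0.157 = $491.76/yr
Annual savings = $1,032.71
Payback = $6,300 / $1,032.71 = 6.1 years

6.1 years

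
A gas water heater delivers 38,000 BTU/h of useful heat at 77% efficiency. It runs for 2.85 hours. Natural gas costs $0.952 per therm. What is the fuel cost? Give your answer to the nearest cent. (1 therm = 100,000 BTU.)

Heat delivered = 38,000 BTU/h × 2.85 h = 108,300 BTU
Gas input = 108,300 / 0.77 = 140,649 BTU
= 140,649 / 100,000 = 1.406 therm
Cost = 1.406 × $0.952/therm = $1.34

$1.34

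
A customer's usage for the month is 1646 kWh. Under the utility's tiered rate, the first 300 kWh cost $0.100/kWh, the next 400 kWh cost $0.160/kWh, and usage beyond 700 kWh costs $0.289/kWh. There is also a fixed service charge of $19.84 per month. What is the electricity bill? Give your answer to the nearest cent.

$387.23

First 300 kWh × $0.100 = $30.00
Next 400 kWh × $0.160 = $64.00
Remaining 946 kWh × $0.289 = $273.39
Energy charge = $367.39; + service $19.84 = $387.23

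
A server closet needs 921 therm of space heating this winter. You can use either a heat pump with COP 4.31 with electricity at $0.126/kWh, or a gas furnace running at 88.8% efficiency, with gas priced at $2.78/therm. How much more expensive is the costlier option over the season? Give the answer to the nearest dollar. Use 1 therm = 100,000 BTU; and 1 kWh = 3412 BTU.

$2094

Heat load = 921 therm × 100,000 = 92,100,000 BTU
Gas: input = 92,100,000 / 0.888 = 103,716,216 BTU = 1,037 therm → 1,037 × $2.78 = $2,883.31
Heat pump: 92,100,000 BTU / 3412 = 26,990 kWh heat; / 4.31 = 6,263 kWh in → × $0.126 = $789.12
Difference = |$2,883.31 − $789.12| = $2,094.19 ≈ $2094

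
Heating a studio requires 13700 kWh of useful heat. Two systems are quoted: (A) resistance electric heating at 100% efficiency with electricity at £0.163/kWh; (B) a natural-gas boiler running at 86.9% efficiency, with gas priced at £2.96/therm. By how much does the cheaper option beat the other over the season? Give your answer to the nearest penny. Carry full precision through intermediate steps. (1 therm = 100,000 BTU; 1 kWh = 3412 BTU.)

£640.89

Heat load = 13700 kWh × 3412 = 46,744,400 BTU
Gas: input = 46,744,400 / 0.869 = 53,791,024 BTU = 537.9 therm → 537.9 × £2.96 = £1,592.21
Electric: 46,744,400 BTU / 3412 = 13,700 kWh → × £0.163 = £2,233.10
Difference = |£1,592.21 − £2,233.10| = £640.89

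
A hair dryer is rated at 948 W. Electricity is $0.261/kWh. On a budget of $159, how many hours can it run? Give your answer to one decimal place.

Energy budget = $159 / $0.261 per kWh = 609.2 kWh = 609,195 Wh
Runtime = 609,195 Wh / 948 W = 642.6 h

642.6 h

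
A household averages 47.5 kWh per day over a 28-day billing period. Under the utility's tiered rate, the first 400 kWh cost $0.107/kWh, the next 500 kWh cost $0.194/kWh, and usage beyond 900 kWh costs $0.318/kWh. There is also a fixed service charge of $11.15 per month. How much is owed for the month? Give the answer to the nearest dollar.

$288

Usage = 47.5 kWh/day × 28 days = 1330 kWh
First 400 kWh × $0.107 = $42.80
Next 500 kWh × $0.194 = $97.00
Remaining 430 kWh × $0.318 = $136.74
Energy charge = $276.54; + service $11.15 = $287.69 ≈ $288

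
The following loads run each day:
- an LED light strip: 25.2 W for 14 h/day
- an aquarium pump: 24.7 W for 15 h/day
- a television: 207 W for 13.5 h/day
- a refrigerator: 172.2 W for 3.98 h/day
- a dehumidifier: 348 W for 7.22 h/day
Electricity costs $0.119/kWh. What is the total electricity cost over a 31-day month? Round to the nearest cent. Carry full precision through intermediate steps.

LED light strip: 25.2 W × 14 h × 31 d = 10,937 Wh = 10.94 kWh
aquarium pump: 24.7 W × 15 h × 31 d = 11,486 Wh = 11.49 kWh
television: 207 W × 13.5 h × 31 d = 86,630 Wh = 86.63 kWh
refrigerator: 172.2 W × 3.98 h × 31 d = 21,246 Wh = 21.25 kWh
dehumidifier: 348 W × 7.22 h × 31 d = 77,889 Wh = 77.89 kWh
Total energy = 10.94 + 11.49 + 86.63 + 21.25 + 77.89 = 208.2 kWh
Cost = 208.2 kWh × $0.119 = $24.77

$24.77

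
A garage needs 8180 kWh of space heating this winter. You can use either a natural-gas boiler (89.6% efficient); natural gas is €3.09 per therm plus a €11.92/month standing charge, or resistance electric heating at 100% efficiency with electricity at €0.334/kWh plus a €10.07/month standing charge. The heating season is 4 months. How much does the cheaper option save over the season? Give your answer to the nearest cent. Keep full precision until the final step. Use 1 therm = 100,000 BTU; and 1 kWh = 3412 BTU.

€1762.19

Heat load = 8180 kWh × 3412 = 27,910,160 BTU
Gas: input = 27,910,160 / 0.896 = 31,149,732 BTU = 311.5 therm → 311.5 × €3.09 = €962.53; + 4 × €11.92 standing = €1,010.21
Electric: 27,910,160 BTU / 3412 = 8,180 kWh → × €0.334 = €2,732.12; + 4 × €10.07 standing = €2,772.40
Difference = |€1,010.21 − €2,772.40| = €1,762.19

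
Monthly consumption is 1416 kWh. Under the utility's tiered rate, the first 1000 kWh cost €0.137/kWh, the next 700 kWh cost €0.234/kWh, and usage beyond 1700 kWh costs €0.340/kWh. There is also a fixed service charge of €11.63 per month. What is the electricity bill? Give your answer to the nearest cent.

First 1000 kWh × €0.137 = €137.00
Next 416 kWh × €0.234 = €97.34
Remaining tier: 0 kWh (not reached)
Energy charge = €234.34; + service €11.63 = €245.97

€245.97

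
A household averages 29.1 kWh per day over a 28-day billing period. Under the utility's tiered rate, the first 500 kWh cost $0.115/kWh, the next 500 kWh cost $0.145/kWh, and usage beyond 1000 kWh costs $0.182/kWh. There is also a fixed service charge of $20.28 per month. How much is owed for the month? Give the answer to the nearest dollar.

Usage = 29.1 kWh/day × 28 days = 814.8 kWh
First 500 kWh × $0.115 = $57.50
Next 314.8 kWh × $0.145 = $45.65
Remaining tier: 0 kWh (not reached)
Energy charge = $103.15; + service $20.28 = $123.43 ≈ $123

$123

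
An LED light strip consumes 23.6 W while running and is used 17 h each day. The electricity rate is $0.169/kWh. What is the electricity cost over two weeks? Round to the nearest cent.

Energy = 23.6 W × 17 h/day × 14 days = 5,617 Wh = 5.617 kWh
Cost = 5.617 kWh × $0.169/kWh = $0.95

$0.95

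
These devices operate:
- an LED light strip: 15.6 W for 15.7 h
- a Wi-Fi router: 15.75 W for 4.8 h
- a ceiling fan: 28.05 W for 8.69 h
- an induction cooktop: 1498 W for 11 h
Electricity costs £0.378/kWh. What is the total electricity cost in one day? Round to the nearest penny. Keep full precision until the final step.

LED light strip: 15.6 W × 15.7 h = 245 Wh = 0.2449 kWh
Wi-Fi router: 15.75 W × 4.8 h = 76 Wh = 0.0756 kWh
ceiling fan: 28.05 W × 8.69 h = 244 Wh = 0.2438 kWh
induction cooktop: 1498 W × 11 h = 16,478 Wh = 16.48 kWh
Total energy = 0.2449 + 0.0756 + 0.2438 + 16.48 = 17.04 kWh
Cost = 17.04 kWh × £0.378 = £6.44

£6.44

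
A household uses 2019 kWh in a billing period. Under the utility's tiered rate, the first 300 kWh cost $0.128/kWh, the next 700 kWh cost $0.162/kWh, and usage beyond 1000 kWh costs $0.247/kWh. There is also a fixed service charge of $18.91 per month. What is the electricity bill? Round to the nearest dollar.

$422

First 300 kWh × $0.128 = $38.40
Next 700 kWh × $0.162 = $113.40
Remaining 1019 kWh × $0.247 = $251.69
Energy charge = $403.49; + service $18.91 = $422.40 ≈ $422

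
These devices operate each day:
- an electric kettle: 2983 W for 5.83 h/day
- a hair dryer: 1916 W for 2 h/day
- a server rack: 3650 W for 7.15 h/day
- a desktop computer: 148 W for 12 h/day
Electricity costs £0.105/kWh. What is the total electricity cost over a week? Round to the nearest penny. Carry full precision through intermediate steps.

£36.09

electric kettle: 2983 W × 5.83 h × 7 d = 121,736 Wh = 121.7 kWh
hair dryer: 1916 W × 2 h × 7 d = 26,824 Wh = 26.82 kWh
server rack: 3650 W × 7.15 h × 7 d = 182,682 Wh = 182.7 kWh
desktop computer: 148 W × 12 h × 7 d = 12,432 Wh = 12.43 kWh
Total energy = 121.7 + 26.82 + 182.7 + 12.43 = 343.7 kWh
Cost = 343.7 kWh × £0.105 = £36.09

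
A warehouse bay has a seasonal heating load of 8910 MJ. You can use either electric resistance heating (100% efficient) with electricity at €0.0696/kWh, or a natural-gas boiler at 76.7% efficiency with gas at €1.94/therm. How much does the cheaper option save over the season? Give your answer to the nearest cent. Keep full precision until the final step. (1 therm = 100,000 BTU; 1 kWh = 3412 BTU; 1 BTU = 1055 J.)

Heat load = 8910 MJ = 8,910,000,000 J / 1055 = 8,445,498 BTU
Gas: input = 8,445,498 / 0.767 = 11,011,079 BTU = 110.1 therm → 110.1 × €1.94 = €213.61
Electric: 8,445,498 BTU / 3412 = 2,475 kWh → × €0.0696 = €172.28
Difference = |€213.61 − €172.28| = €41.34

€41.34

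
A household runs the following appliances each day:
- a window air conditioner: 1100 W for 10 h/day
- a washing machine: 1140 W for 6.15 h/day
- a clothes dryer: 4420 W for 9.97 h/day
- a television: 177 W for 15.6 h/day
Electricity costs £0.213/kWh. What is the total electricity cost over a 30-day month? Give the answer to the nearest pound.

window air conditioner: 1100 W × 10 h × 30 d = 330,000 Wh = 330 kWh
washing machine: 1140 W × 6.15 h × 30 d = 210,330 Wh = 210.3 kWh
clothes dryer: 4420 W × 9.97 h × 30 d = 1,322,022 Wh = 1,322 kWh
television: 177 W × 15.6 h × 30 d = 82,836 Wh = 82.84 kWh
Total energy = 330 + 210.3 + 1,322 + 82.84 = 1,945 kWh
Cost = 1,945 kWh × £0.213 = £414.33 ≈ £414

£414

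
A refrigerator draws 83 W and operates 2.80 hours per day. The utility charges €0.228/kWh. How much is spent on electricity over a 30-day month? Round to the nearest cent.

Energy = 83 W × 2.80 h/day × 30 days = 6,972 Wh = 6.972 kWh
Cost = 6.972 kWh × €0.228/kWh = €1.59

€1.59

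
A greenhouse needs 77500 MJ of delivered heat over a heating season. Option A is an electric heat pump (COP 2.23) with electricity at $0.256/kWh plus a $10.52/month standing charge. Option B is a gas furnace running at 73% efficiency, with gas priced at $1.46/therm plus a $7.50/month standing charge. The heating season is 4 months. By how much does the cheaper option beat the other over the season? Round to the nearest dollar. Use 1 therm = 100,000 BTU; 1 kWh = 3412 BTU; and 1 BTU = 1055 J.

Heat load = 77500 MJ = 77,500,000,000 J / 1055 = 73,459,716 BTU
Gas: input = 73,459,716 / 0.73 = 100,629,747 BTU = 1,006 therm → 1,006 × $1.46 = $1,469.19; + 4 × $7.50 standing = $1,499.19
Heat pump: 73,459,716 BTU / 3412 = 21,530 kWh heat; / 2.23 = 9,655 kWh in → × $0.256 = $2,471.58; + 4 × $10.52 standing = $2,513.66
Difference = |$1,499.19 − $2,513.66| = $1,014.47 ≈ $1014

$1014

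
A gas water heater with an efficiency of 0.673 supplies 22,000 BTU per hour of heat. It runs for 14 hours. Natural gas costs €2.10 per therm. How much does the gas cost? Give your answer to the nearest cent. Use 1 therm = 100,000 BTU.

Heat delivered = 22,000 BTU/h × 14 h = 308,000 BTU
Gas input = 308,000 / 0.673 = 457,652 BTU
= 457,652 / 100,000 = 4.577 therm
Cost = 4.577 × €2.10/therm = €9.61

€9.61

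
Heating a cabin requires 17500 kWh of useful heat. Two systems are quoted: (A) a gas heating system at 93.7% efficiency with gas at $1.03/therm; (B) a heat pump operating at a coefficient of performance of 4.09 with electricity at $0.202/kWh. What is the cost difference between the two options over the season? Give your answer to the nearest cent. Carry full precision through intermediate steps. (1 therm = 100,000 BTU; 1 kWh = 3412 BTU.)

Heat load = 17500 kWh × 3412 = 59,710,000 BTU
Gas: input = 59,710,000 / 0.937 = 63,724,653 BTU = 637.2 therm → 637.2 × $1.03 = $656.36
Heat pump: 59,710,000 BTU / 3412 = 17,500 kWh heat; / 4.09 = 4,279 kWh in → × $0.202 = $864.30
Difference = |$656.36 − $864.30| = $207.94

$207.94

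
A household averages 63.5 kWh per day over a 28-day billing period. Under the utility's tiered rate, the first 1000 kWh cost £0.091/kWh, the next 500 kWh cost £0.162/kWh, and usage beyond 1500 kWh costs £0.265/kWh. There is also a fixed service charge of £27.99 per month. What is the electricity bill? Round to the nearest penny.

Usage = 63.5 kWh/day × 28 days = 1778 kWh
First 1000 kWh × £0.091 = £91.00
Next 500 kWh × £0.162 = £81.00
Remaining 278 kWh × £0.265 = £73.67
Energy charge = £245.67; + service £27.99 = £273.66

£273.66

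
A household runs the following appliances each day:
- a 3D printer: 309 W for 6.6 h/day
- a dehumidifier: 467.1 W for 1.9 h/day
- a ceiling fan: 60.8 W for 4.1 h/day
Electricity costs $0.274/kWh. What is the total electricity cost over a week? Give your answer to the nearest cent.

$6.09

3D printer: 309 W × 6.6 h × 7 d = 14,276 Wh = 14.28 kWh
dehumidifier: 467.1 W × 1.9 h × 7 d = 6,212 Wh = 6.212 kWh
ceiling fan: 60.8 W × 4.1 h × 7 d = 1,745 Wh = 1.745 kWh
Total energy = 14.28 + 6.212 + 1.745 = 22.23 kWh
Cost = 22.23 kWh × $0.274 = $6.09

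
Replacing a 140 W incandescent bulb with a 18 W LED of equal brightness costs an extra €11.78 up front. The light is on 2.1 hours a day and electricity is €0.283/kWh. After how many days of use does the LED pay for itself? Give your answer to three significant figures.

Power saved = 140 − 18 = 122 W
Daily energy saved = 122 W × 2.1 h = 256.2 Wh = 0.2562 kWh
Daily savings = 0.2562 × €0.283 = €0.0725
Payback = €11.78 / €0.0725 per day = 162.5 days

162 days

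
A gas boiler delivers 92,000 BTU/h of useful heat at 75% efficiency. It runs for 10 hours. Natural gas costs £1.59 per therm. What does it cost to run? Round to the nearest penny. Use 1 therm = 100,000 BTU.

£19.50

Heat delivered = 92,000 BTU/h × 10 h = 920,000 BTU
Gas input = 920,000 / 0.75 = 1,226,667 BTU
= 1,226,667 / 100,000 = 12.27 therm
Cost = 12.27 × £1.59/therm = £19.50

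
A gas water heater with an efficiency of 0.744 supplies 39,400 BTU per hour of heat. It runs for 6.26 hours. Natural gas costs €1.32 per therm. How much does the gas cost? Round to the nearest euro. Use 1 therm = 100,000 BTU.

€4

Heat delivered = 39,400 BTU/h × 6.26 h = 246,644 BTU
Gas input = 246,644 / 0.744 = 331,511 BTU
= 331,511 / 100,000 = 3.315 therm
Cost = 3.315 × €1.32/therm = €4.38 ≈ €4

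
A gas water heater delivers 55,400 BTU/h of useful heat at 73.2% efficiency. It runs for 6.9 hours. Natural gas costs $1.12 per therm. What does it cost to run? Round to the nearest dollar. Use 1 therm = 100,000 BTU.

Heat delivered = 55,400 BTU/h × 6.9 h = 382,260 BTU
Gas input = 382,260 / 0.732 = 522,213 BTU
= 522,213 / 100,000 = 5.222 therm
Cost = 5.222 × $1.12/therm = $5.85 ≈ $6

$6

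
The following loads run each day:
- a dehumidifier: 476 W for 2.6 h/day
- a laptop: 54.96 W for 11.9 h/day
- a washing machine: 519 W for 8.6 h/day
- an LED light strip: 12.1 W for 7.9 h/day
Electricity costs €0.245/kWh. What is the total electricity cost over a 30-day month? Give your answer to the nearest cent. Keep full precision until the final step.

dehumidifier: 476 W × 2.6 h × 30 d = 37,128 Wh = 37.13 kWh
laptop: 54.96 W × 11.9 h × 30 d = 19,621 Wh = 19.62 kWh
washing machine: 519 W × 8.6 h × 30 d = 133,902 Wh = 133.9 kWh
LED light strip: 12.1 W × 7.9 h × 30 d = 2,868 Wh = 2.868 kWh
Total energy = 37.13 + 19.62 + 133.9 + 2.868 = 193.5 kWh
Cost = 193.5 kWh × €0.245 = €47.41

€47.41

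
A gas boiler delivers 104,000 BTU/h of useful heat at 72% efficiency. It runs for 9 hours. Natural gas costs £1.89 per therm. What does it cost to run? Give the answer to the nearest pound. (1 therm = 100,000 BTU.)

Heat delivered = 104,000 BTU/h × 9 h = 936,000 BTU
Gas input = 936,000 / 0.72 = 1,300,000 BTU
= 1,300,000 / 100,000 = 13 therm
Cost = 13 × £1.89/therm = £24.57 ≈ £25

£25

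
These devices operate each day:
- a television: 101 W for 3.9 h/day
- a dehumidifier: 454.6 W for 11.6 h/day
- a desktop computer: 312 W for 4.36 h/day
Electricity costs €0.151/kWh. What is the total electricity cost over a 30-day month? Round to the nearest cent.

€31.83

television: 101 W × 3.9 h × 30 d = 11,817 Wh = 11.82 kWh
dehumidifier: 454.6 W × 11.6 h × 30 d = 158,201 Wh = 158.2 kWh
desktop computer: 312 W × 4.36 h × 30 d = 40,810 Wh = 40.81 kWh
Total energy = 11.82 + 158.2 + 40.81 = 210.8 kWh
Cost = 210.8 kWh × €0.151 = €31.83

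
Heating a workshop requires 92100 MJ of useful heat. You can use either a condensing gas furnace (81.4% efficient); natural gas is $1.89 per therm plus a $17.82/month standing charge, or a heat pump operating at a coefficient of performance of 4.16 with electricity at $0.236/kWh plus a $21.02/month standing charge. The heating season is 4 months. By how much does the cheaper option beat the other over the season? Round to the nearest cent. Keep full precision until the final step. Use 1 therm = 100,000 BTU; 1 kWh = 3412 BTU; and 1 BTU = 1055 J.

$562.66

Heat load = 92100 MJ = 92,100,000,000 J / 1055 = 87,298,578 BTU
Gas: input = 87,298,578 / 0.814 = 107,246,411 BTU = 1,072 therm → 1,072 × $1.89 = $2,026.96; + 4 × $17.82 standing = $2,098.24
Heat pump: 87,298,578 BTU / 3412 = 25,590 kWh heat; / 4.16 = 6,150 kWh in → × $0.236 = $1,451.50; + 4 × $21.02 standing = $1,535.58
Difference = |$2,098.24 − $1,535.58| = $562.66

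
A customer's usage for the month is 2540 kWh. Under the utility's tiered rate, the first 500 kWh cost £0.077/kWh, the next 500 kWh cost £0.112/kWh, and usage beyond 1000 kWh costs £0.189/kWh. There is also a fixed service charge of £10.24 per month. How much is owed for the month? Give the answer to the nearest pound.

First 500 kWh × £0.077 = £38.50
Next 500 kWh × £0.112 = £56.00
Remaining 1540 kWh × £0.189 = £291.06
Energy charge = £385.56; + service £10.24 = £395.80 ≈ £396

£396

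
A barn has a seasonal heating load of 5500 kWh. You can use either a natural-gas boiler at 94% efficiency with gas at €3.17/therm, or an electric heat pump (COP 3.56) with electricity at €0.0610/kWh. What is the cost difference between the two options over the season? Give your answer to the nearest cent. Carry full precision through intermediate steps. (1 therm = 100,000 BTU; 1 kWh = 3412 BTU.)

€538.61

Heat load = 5500 kWh × 3412 = 18,766,000 BTU
Gas: input = 18,766,000 / 0.94 = 19,963,830 BTU = 199.6 therm → 199.6 × €3.17 = €632.85
Heat pump: 18,766,000 BTU / 3412 = 5,500 kWh heat; / 3.56 = 1,545 kWh in → × €0.0610 = €94.24
Difference = |€632.85 − €94.24| = €538.61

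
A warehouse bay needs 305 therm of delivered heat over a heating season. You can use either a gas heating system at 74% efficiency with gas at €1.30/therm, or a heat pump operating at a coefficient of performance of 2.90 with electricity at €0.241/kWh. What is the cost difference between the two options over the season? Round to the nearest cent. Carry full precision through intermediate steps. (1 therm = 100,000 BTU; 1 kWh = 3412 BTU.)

€207.05

Heat load = 305 therm × 100,000 = 30,500,000 BTU
Gas: input = 30,500,000 / 0.74 = 41,216,216 BTU = 412.2 therm → 412.2 × €1.30 = €535.81
Heat pump: 30,500,000 BTU / 3412 = 8,939 kWh heat; / 2.90 = 3,082 kWh in → × €0.241 = €742.86
Difference = |€535.81 − €742.86| = €207.05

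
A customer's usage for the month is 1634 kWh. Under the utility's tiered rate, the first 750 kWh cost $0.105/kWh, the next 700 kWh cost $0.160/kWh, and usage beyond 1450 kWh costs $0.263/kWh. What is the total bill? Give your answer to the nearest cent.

First 750 kWh × $0.105 = $78.75
Next 700 kWh × $0.160 = $112.00
Remaining 184 kWh × $0.263 = $48.39
Total = $239.14

$239.14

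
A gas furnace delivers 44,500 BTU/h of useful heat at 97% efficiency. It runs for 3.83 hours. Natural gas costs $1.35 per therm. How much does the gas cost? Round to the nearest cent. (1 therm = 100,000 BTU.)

$2.37

Heat delivered = 44,500 BTU/h × 3.83 h = 170,435 BTU
Gas input = 170,435 / 0.97 = 175,706 BTU
= 175,706 / 100,000 = 1.757 therm
Cost = 1.757 × $1.35/therm = $2.37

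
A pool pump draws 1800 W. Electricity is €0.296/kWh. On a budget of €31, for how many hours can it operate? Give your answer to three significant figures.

58.2 h

Energy budget = €31 / €0.296 per kWh = 104.7 kWh = 104,730 Wh
Runtime = 104,730 Wh / 1800 W = 58.18 h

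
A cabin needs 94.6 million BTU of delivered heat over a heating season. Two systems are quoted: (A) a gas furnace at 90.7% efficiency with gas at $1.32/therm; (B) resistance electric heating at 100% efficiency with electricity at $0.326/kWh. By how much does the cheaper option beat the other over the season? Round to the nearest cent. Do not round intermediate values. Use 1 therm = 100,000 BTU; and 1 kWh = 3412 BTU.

Heat load = 94.6 × 10⁶ BTU = 94,600,000 BTU
Gas: input = 94,600,000 / 0.907 = 104,299,890 BTU = 1,043 therm → 1,043 × $1.32 = $1,376.76
Electric: 94,600,000 BTU / 3412 = 27,730 kWh → × $0.326 = $9,038.57
Difference = |$1,376.76 − $9,038.57| = $7,661.81

$7661.81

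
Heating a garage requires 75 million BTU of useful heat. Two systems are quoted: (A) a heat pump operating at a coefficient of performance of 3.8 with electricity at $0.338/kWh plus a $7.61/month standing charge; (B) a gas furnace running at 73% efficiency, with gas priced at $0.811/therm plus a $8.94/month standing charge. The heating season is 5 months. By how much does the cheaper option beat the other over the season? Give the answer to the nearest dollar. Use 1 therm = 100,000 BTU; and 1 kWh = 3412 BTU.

Heat load = 75 × 10⁶ BTU = 75,000,000 BTU
Gas: input = 75,000,000 / 0.73 = 102,739,726 BTU = 1,027 therm → 1,027 × $0.811 = $833.22; + 5 × $8.94 standing = $877.92
Heat pump: 75,000,000 BTU / 3412 = 21,980 kWh heat; / 3.8 = 5,785 kWh in → × $0.338 = $1,955.17; + 5 × $7.61 standing = $1,993.22
Difference = |$877.92 − $1,993.22| = $1,115.30 ≈ $1115

$1115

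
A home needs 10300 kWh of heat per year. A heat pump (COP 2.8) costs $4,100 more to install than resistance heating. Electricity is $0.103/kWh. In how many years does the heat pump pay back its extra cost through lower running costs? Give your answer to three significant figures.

6.01 years

Resistance: 10300 kWh × $0.103 = $1,060.90/yr
Heat pump: 10300 / 2.8 = 3679 kWh in → × $0.103 = $378.89/yr
Annual savings = $682.01
Payback = $4,100 / $682.01 = 6.01 years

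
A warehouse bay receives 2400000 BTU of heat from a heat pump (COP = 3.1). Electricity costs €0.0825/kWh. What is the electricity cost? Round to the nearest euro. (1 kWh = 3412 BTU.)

€19

Heat delivered = 2,400,000 BTU / 3412 = 703.4 kWh
Electrical input = 703.4 kWh / 3.1 = 226.9 kWh
Cost = 226.9 × €0.0825/kWh = €18.72 ≈ €19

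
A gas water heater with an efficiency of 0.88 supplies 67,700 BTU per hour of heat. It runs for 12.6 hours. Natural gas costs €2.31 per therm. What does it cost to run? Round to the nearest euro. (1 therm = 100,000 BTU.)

€22

Heat delivered = 67,700 BTU/h × 12.6 h = 853,020 BTU
Gas input = 853,020 / 0.88 = 969,341 BTU
= 969,341 / 100,000 = 9.693 therm
Cost = 9.693 × €2.31/therm = €22.39 ≈ €22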